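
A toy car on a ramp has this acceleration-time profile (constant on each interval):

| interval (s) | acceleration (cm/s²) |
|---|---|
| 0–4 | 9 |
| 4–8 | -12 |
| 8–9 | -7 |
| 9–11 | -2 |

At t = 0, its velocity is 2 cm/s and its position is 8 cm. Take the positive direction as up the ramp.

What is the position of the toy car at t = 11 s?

92.5 cm

On each constant-a segment, Δv = aΔt and Δx = v₀Δt + ½aΔt²; chain segment to segment.
0–4 s: v starts 2 cm/s; Δx = 2·4 + ½·9·4² = 80 cm; v ends 38 cm/s.
4–8 s: v starts 38 cm/s; Δx = 38·4 + ½·-12·4² = 56 cm; v ends -10 cm/s.
8–9 s: v starts -10 cm/s; Δx = -10·1 + ½·-7·1² = -13.5 cm; v ends -17 cm/s.
9–11 s: v starts -17 cm/s; Δx = -17·2 + ½·-2·2² = -38 cm; v ends -21 cm/s.
x(11) = 8 + Σ Δx = 92.5 cm.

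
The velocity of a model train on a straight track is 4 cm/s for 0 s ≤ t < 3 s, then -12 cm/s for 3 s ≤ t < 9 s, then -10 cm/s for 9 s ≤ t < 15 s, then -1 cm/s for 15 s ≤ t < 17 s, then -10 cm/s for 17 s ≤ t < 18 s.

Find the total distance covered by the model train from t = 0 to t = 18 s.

Distance (not displacement) is the total path length: add the absolute areas under v-t.
0–3 s: |4| × 3 = 12 cm
3–9 s: |-12| × 6 = 72 cm
9–15 s: |-10| × 6 = 60 cm
15–17 s: |-1| × 2 = 2 cm
17–18 s: |-10| × 1 = 10 cm
Total distance = 156 cm

156 cm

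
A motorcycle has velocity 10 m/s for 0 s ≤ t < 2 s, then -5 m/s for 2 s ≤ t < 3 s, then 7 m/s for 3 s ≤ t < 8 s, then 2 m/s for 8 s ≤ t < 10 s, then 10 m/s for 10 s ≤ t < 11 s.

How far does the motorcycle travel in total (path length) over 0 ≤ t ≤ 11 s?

Distance (not displacement) is the total path length: add the absolute areas under v-t.
0–2 s: |10| × 2 = 20 m
2–3 s: |-5| × 1 = 5 m
3–8 s: |7| × 5 = 35 m
8–10 s: |2| × 2 = 4 m
10–11 s: |10| × 1 = 10 m
Total distance = 74 m

74 m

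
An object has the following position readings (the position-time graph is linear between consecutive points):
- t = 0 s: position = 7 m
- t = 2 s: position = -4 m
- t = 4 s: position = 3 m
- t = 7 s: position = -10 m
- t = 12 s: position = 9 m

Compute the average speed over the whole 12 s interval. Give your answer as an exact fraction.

25/6 m/s

Average speed = (total path length)/(elapsed time); on a piecewise-linear x-t graph the path length is Σ|Δx|.
0–2 s: |Δx| = |-4 − 7| = 11 m
2–4 s: |Δx| = |3 − -4| = 7 m
4–7 s: |Δx| = |-10 − 3| = 13 m
7–12 s: |Δx| = |9 − -10| = 19 m
Total path = 50 m; average speed = 50/12 = 25/6 m/s.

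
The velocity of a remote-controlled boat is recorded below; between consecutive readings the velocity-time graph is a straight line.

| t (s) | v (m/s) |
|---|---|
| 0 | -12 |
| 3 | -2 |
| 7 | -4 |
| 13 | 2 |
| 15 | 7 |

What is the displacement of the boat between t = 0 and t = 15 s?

-30 m

Net displacement equals the area under the velocity-time graph (areas below the axis count negative).
0–3 s: ½(-12 + -2)(3) = -21 m
3–7 s: ½(-2 + -4)(4) = -12 m
7–13 s: ½(-4 + 2)(6) = -6 m
13–15 s: ½(2 + 7)(2) = 9 m
Net displacement = -30 m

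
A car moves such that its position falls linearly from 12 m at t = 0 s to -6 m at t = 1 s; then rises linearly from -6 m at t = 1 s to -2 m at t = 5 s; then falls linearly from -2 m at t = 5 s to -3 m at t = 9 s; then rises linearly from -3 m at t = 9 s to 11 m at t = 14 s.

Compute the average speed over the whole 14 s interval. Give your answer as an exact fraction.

37/14 m/s

Average speed = (total path length)/(elapsed time); on a piecewise-linear x-t graph the path length is Σ|Δx|.
0–1 s: |Δx| = |-6 − 12| = 18 m
1–5 s: |Δx| = |-2 − -6| = 4 m
5–9 s: |Δx| = |-3 − -2| = 1 m
9–14 s: |Δx| = |11 − -3| = 14 m
Total path = 37 m; average speed = 37/14 = 37/14 m/s.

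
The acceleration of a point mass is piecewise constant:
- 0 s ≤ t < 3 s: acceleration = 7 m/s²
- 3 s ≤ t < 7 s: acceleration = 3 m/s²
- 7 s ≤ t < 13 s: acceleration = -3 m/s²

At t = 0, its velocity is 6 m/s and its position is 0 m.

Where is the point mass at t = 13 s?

On each constant-a segment, Δv = aΔt and Δx = v₀Δt + ½aΔt²; chain segment to segment.
0–3 s: v starts 6 m/s; Δx = 6·3 + ½·7·3² = 49.5 m; v ends 27 m/s.
3–7 s: v starts 27 m/s; Δx = 27·4 + ½·3·4² = 132 m; v ends 39 m/s.
7–13 s: v starts 39 m/s; Δx = 39·6 + ½·-3·6² = 180 m; v ends 21 m/s.
x(13) = 0 + Σ Δx = 361.5 m.

361.5 m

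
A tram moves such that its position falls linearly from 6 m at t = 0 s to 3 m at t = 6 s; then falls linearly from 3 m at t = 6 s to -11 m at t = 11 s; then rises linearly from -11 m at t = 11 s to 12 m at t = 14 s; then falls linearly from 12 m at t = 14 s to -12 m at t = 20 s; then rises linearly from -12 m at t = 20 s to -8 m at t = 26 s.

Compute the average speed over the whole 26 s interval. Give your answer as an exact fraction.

34/13 m/s

Average speed = (total path length)/(elapsed time); on a piecewise-linear x-t graph the path length is Σ|Δx|.
0–6 s: |Δx| = |3 − 6| = 3 m
6–11 s: |Δx| = |-11 − 3| = 14 m
11–14 s: |Δx| = |12 − -11| = 23 m
14–20 s: |Δx| = |-12 − 12| = 24 m
20–26 s: |Δx| = |-8 − -12| = 4 m
Total path = 68 m; average speed = 68/26 = 34/13 m/s.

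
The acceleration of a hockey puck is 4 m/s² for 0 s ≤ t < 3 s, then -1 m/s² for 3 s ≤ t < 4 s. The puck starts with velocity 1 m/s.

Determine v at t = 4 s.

12 m/s

Δv equals the area under the a-t graph; then v = v₀ + Δv.
0–3 s: 4 × 3 = 12 m/s
3–4 s: -1 × 1 = -1 m/s
Δv = 11 m/s, so v(4) = 1 + (11) = 12 m/s.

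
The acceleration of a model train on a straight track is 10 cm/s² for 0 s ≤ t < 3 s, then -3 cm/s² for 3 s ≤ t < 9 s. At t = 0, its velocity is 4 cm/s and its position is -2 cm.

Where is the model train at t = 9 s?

205 cm

On each constant-a segment, Δv = aΔt and Δx = v₀Δt + ½aΔt²; chain segment to segment.
0–3 s: v starts 4 cm/s; Δx = 4·3 + ½·10·3² = 57 cm; v ends 34 cm/s.
3–9 s: v starts 34 cm/s; Δx = 34·6 + ½·-3·6² = 150 cm; v ends 16 cm/s.
x(9) = -2 + Σ Δx = 205 cm.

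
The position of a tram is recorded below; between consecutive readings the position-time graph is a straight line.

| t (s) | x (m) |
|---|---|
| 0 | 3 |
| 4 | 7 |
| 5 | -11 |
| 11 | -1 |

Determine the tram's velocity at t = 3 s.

Velocity is the slope of the x-t graph on 0–4 s: (7 − 3)/(4 − 0) = 1 m/s.

1 m/s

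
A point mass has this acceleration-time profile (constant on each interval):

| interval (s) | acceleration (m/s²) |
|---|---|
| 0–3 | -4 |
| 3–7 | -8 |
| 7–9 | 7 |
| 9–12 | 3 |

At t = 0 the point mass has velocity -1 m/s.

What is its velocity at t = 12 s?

Δv equals the area under the a-t graph; then v = v₀ + Δv.
0–3 s: -4 × 3 = -12 m/s
3–7 s: -8 × 4 = -32 m/s
7–9 s: 7 × 2 = 14 m/s
9–12 s: 3 × 3 = 9 m/s
Δv = -21 m/s, so v(12) = -1 + (-21) = -22 m/s.

-22 m/s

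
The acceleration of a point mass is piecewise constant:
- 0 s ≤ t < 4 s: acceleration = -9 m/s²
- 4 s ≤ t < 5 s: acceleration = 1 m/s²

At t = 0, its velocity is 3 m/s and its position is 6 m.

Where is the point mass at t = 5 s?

-86.5 m

On each constant-a segment, Δv = aΔt and Δx = v₀Δt + ½aΔt²; chain segment to segment.
0–4 s: v starts 3 m/s; Δx = 3·4 + ½·-9·4² = -60 m; v ends -33 m/s.
4–5 s: v starts -33 m/s; Δx = -33·1 + ½·1·1² = -32.5 m; v ends -32 m/s.
x(5) = 6 + Σ Δx = -86.5 m.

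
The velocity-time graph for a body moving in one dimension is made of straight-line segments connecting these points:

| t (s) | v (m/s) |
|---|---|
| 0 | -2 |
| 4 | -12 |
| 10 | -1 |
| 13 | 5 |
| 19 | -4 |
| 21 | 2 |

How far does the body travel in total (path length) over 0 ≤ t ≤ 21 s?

90.5 m

Distance (not displacement) is the total path length: add the absolute areas under v-t.
0–4 s: |½(-2 + -12)(4)| = 28 m
4–10 s: |½(-12 + -1)(6)| = 39 m
10–13 s: v = 0 at t = 10.5 s; triangle areas 0.25 + 6.25 = 6.5 m
13–19 s: v = 0 at t = 49/3 s; triangle areas 25/3 + 16/3 = 41/3 m
19–21 s: v = 0 at t = 61/3 s; triangle areas 8/3 + 2/3 = 10/3 m
Total distance = 90.5 m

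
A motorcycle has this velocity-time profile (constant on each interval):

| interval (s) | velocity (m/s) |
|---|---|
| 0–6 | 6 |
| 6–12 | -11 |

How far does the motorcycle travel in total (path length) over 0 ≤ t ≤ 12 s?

Distance (not displacement) is the total path length: add the absolute areas under v-t.
0–6 s: |6| × 6 = 36 m
6–12 s: |-11| × 6 = 66 m
Total distance = 102 m

102 m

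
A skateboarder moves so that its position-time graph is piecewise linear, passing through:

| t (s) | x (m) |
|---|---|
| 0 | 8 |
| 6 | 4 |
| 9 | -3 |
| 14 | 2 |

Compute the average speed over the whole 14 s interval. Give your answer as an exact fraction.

Average speed = (total path length)/(elapsed time); on a piecewise-linear x-t graph the path length is Σ|Δx|.
0–6 s: |Δx| = |4 − 8| = 4 m
6–9 s: |Δx| = |-3 − 4| = 7 m
9–14 s: |Δx| = |2 − -3| = 5 m
Total path = 16 m; average speed = 16/14 = 8/7 m/s.

8/7 m/s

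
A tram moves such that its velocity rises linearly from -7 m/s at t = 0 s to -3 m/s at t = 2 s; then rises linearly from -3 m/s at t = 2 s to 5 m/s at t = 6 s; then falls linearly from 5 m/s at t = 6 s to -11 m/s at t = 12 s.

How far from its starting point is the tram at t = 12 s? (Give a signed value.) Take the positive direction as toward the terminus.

-24 m

Net displacement equals the area under the velocity-time graph (areas below the axis count negative).
0–2 s: ½(-7 + -3)(2) = -10 m
2–6 s: ½(-3 + 5)(4) = 4 m
6–12 s: ½(5 + -11)(6) = -18 m
Net displacement = -24 m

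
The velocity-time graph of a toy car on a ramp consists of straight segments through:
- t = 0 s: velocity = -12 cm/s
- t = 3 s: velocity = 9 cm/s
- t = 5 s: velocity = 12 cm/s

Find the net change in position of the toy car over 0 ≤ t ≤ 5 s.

16.5 cm

Net displacement equals the area under the velocity-time graph (areas below the axis count negative).
0–3 s: ½(-12 + 9)(3) = -4.5 cm
3–5 s: ½(9 + 12)(2) = 21 cm
Net displacement = 16.5 cm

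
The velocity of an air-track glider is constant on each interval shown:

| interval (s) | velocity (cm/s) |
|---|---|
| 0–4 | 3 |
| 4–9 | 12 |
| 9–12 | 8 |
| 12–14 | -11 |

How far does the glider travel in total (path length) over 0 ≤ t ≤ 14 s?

Total distance travelled is ∫|v| dt — sum the magnitudes of each area piece.
0–4 s: |3| × 4 = 12 cm
4–9 s: |12| × 5 = 60 cm
9–12 s: |8| × 3 = 24 cm
12–14 s: |-11| × 2 = 22 cm
Total distance = 118 cm

118 cm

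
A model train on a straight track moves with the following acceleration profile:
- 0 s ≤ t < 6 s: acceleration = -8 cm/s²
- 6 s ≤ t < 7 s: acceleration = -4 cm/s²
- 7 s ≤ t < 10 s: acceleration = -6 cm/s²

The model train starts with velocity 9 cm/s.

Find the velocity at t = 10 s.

-61 cm/s

Δv equals the area under the a-t graph; then v = v₀ + Δv.
0–6 s: -8 × 6 = -48 cm/s
6–7 s: -4 × 1 = -4 cm/s
7–10 s: -6 × 3 = -18 cm/s
Δv = -70 cm/s, so v(10) = 9 + (-70) = -61 cm/s.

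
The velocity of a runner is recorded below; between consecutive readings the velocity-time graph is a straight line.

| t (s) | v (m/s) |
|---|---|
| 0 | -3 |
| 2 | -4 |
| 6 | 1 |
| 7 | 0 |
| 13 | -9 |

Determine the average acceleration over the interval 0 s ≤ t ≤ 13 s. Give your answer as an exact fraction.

-6/13 m/s²

Average acceleration = Δv/Δt = (-9 − -3)/(13 − 0) = -6/13 m/s².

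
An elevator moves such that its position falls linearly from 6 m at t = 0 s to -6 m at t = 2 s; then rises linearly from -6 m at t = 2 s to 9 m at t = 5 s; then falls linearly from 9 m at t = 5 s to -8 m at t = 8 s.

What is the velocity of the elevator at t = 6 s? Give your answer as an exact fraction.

-17/3 m/s

Velocity is the slope of the x-t graph on 5–8 s: (-8 − 9)/(8 − 5) = -17/3 m/s.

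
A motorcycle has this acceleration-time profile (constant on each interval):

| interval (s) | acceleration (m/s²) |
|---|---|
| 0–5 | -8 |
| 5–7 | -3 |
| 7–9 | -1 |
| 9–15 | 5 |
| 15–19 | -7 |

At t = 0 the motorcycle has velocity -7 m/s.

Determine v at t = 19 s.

-53 m/s

Δv equals the area under the a-t graph; then v = v₀ + Δv.
0–5 s: -8 × 5 = -40 m/s
5–7 s: -3 × 2 = -6 m/s
7–9 s: -1 × 2 = -2 m/s
9–15 s: 5 × 6 = 30 m/s
15–19 s: -7 × 4 = -28 m/s
Δv = -46 m/s, so v(19) = -7 + (-46) = -53 m/s.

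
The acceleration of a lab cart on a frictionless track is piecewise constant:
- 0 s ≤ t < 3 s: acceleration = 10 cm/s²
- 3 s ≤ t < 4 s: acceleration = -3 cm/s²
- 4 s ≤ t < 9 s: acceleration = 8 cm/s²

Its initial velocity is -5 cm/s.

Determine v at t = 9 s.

Δv equals the area under the a-t graph; then v = v₀ + Δv.
0–3 s: 10 × 3 = 30 cm/s
3–4 s: -3 × 1 = -3 cm/s
4–9 s: 8 × 5 = 40 cm/s
Δv = 67 cm/s, so v(9) = -5 + (67) = 62 cm/s.

62 cm/s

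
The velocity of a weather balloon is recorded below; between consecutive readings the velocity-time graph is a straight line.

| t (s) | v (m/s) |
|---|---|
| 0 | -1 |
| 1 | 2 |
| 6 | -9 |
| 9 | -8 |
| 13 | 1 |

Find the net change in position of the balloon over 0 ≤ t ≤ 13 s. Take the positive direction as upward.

-56.5 m

Net displacement equals the area under the velocity-time graph (areas below the axis count negative).
0–1 s: ½(-1 + 2)(1) = 0.5 m
1–6 s: ½(2 + -9)(5) = -17.5 m
6–9 s: ½(-9 + -8)(3) = -25.5 m
9–13 s: ½(-8 + 1)(4) = -14 m
Net displacement = -56.5 m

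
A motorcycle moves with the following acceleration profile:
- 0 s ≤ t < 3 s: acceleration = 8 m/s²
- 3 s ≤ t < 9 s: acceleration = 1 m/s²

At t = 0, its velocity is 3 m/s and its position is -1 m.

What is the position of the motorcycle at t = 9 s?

On each constant-a segment, Δv = aΔt and Δx = v₀Δt + ½aΔt²; chain segment to segment.
0–3 s: v starts 3 m/s; Δx = 3·3 + ½·8·3² = 45 m; v ends 27 m/s.
3–9 s: v starts 27 m/s; Δx = 27·6 + ½·1·6² = 180 m; v ends 33 m/s.
x(9) = -1 + Σ Δx = 224 m.

224 m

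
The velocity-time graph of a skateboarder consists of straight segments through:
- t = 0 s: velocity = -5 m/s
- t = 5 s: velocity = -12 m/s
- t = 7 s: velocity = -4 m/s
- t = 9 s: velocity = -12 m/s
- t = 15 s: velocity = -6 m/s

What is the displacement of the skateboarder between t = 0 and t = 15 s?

-128.5 m

Displacement is the signed area under the v-t curve.
0–5 s: ½(-5 + -12)(5) = -42.5 m
5–7 s: ½(-12 + -4)(2) = -16 m
7–9 s: ½(-4 + -12)(2) = -16 m
9–15 s: ½(-12 + -6)(6) = -54 m
Net displacement = -128.5 m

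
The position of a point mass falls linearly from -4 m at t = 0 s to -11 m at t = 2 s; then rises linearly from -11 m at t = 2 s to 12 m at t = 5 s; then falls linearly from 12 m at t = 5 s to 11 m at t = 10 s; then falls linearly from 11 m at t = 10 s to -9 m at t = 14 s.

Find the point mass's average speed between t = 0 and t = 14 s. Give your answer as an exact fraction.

Average speed = (total path length)/(elapsed time); on a piecewise-linear x-t graph the path length is Σ|Δx|.
0–2 s: |Δx| = |-11 − -4| = 7 m
2–5 s: |Δx| = |12 − -11| = 23 m
5–10 s: |Δx| = |11 − 12| = 1 m
10–14 s: |Δx| = |-9 − 11| = 20 m
Total path = 51 m; average speed = 51/14 = 51/14 m/s.

51/14 m/s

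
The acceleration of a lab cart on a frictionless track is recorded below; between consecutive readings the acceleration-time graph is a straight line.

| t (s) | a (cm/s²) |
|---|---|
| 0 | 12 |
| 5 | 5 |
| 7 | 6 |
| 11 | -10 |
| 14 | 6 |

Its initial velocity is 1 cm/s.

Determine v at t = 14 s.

Δv equals the area under the a-t graph; then v = v₀ + Δv.
0–5 s: ½(12 + 5)(5) = 42.5 cm/s
5–7 s: ½(5 + 6)(2) = 11 cm/s
7–11 s: ½(6 + -10)(4) = -8 cm/s
11–14 s: ½(-10 + 6)(3) = -6 cm/s
Δv = 39.5 cm/s, so v(14) = 1 + (39.5) = 40.5 cm/s.

40.5 cm/s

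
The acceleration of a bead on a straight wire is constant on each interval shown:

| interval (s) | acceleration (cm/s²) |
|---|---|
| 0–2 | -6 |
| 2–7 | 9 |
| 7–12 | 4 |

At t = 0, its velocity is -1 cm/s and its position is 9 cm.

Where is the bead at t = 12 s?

252.5 cm

On each constant-a segment, Δv = aΔt and Δx = v₀Δt + ½aΔt²; chain segment to segment.
0–2 s: v starts -1 cm/s; Δx = -1·2 + ½·-6·2² = -14 cm; v ends -13 cm/s.
2–7 s: v starts -13 cm/s; Δx = -13·5 + ½·9·5² = 47.5 cm; v ends 32 cm/s.
7–12 s: v starts 32 cm/s; Δx = 32·5 + ½·4·5² = 210 cm; v ends 52 cm/s.
x(12) = 9 + Σ Δx = 252.5 cm.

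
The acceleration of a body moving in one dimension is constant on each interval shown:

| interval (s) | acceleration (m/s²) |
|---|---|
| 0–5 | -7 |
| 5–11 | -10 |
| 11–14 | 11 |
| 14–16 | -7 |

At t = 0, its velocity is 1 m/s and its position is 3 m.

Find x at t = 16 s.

On each constant-a segment, Δv = aΔt and Δx = v₀Δt + ½aΔt²; chain segment to segment.
0–5 s: v starts 1 m/s; Δx = 1·5 + ½·-7·5² = -82.5 m; v ends -34 m/s.
5–11 s: v starts -34 m/s; Δx = -34·6 + ½·-10·6² = -384 m; v ends -94 m/s.
11–14 s: v starts -94 m/s; Δx = -94·3 + ½·11·3² = -232.5 m; v ends -61 m/s.
14–16 s: v starts -61 m/s; Δx = -61·2 + ½·-7·2² = -136 m; v ends -75 m/s.
x(16) = 3 + Σ Δx = -832 m.

-832 m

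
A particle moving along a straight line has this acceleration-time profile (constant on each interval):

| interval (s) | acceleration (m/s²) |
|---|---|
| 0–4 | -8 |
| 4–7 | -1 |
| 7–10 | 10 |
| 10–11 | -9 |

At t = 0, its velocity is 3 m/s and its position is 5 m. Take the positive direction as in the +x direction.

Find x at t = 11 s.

On each constant-a segment, Δv = aΔt and Δx = v₀Δt + ½aΔt²; chain segment to segment.
0–4 s: v starts 3 m/s; Δx = 3·4 + ½·-8·4² = -52 m; v ends -29 m/s.
4–7 s: v starts -29 m/s; Δx = -29·3 + ½·-1·3² = -91.5 m; v ends -32 m/s.
7–10 s: v starts -32 m/s; Δx = -32·3 + ½·10·3² = -51 m; v ends -2 m/s.
10–11 s: v starts -2 m/s; Δx = -2·1 + ½·-9·1² = -6.5 m; v ends -11 m/s.
x(11) = 5 + Σ Δx = -196 m.

-196 m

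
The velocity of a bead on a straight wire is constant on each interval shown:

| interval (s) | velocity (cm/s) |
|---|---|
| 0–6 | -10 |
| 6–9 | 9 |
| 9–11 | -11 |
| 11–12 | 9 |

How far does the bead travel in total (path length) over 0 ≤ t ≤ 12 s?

Total distance travelled is ∫|v| dt — sum the magnitudes of each area piece.
0–6 s: |-10| × 6 = 60 cm
6–9 s: |9| × 3 = 27 cm
9–11 s: |-11| × 2 = 22 cm
11–12 s: |9| × 1 = 9 cm
Total distance = 118 cm

118 cm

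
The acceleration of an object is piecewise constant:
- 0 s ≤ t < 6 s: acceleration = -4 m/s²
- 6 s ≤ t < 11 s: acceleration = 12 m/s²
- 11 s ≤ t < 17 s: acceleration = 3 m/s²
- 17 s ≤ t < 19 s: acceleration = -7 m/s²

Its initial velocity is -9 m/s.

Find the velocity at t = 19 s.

Δv equals the area under the a-t graph; then v = v₀ + Δv.
0–6 s: -4 × 6 = -24 m/s
6–11 s: 12 × 5 = 60 m/s
11–17 s: 3 × 6 = 18 m/s
17–19 s: -7 × 2 = -14 m/s
Δv = 40 m/s, so v(19) = -9 + (40) = 31 m/s.

31 m/s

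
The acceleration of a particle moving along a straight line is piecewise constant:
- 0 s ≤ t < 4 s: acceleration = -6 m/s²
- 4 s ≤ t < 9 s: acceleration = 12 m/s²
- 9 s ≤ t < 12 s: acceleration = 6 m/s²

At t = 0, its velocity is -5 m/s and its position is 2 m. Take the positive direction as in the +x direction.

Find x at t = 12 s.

On each constant-a segment, Δv = aΔt and Δx = v₀Δt + ½aΔt²; chain segment to segment.
0–4 s: v starts -5 m/s; Δx = -5·4 + ½·-6·4² = -68 m; v ends -29 m/s.
4–9 s: v starts -29 m/s; Δx = -29·5 + ½·12·5² = 5 m; v ends 31 m/s.
9–12 s: v starts 31 m/s; Δx = 31·3 + ½·6·3² = 120 m; v ends 49 m/s.
x(12) = 2 + Σ Δx = 59 m.

59 m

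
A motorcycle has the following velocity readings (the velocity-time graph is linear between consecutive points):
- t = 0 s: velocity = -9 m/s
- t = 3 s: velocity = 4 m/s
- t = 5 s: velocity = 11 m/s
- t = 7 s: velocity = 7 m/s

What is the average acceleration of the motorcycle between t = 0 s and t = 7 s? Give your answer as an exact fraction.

Average acceleration = Δv/Δt = (7 − -9)/(7 − 0) = 16/7 m/s².

16/7 m/s²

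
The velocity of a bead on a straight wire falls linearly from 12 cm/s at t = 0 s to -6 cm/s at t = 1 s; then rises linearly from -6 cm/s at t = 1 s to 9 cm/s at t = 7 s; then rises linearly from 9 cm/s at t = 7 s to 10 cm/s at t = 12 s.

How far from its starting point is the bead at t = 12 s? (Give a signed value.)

Net displacement equals the area under the velocity-time graph (areas below the axis count negative).
0–1 s: ½(12 + -6)(1) = 3 cm
1–7 s: ½(-6 + 9)(6) = 9 cm
7–12 s: ½(9 + 10)(5) = 47.5 cm
Net displacement = 59.5 cm

59.5 cm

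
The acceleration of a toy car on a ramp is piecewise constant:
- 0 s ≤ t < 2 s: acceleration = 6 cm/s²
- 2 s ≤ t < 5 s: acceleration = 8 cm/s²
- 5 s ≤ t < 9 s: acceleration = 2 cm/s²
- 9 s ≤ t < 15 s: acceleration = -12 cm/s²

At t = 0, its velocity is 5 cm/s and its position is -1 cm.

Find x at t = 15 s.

366 cm

On each constant-a segment, Δv = aΔt and Δx = v₀Δt + ½aΔt²; chain segment to segment.
0–2 s: v starts 5 cm/s; Δx = 5·2 + ½·6·2² = 22 cm; v ends 17 cm/s.
2–5 s: v starts 17 cm/s; Δx = 17·3 + ½·8·3² = 87 cm; v ends 41 cm/s.
5–9 s: v starts 41 cm/s; Δx = 41·4 + ½·2·4² = 180 cm; v ends 49 cm/s.
9–15 s: v starts 49 cm/s; Δx = 49·6 + ½·-12·6² = 78 cm; v ends -23 cm/s.
x(15) = -1 + Σ Δx = 366 cm.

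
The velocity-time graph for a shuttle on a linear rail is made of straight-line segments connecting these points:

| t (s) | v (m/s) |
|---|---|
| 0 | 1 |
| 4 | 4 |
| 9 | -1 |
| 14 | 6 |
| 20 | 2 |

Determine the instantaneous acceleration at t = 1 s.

0.75 m/s²

Acceleration is the slope of the v-t graph on 0–4 s: (4 − 1)/(4 − 0) = 0.75 m/s².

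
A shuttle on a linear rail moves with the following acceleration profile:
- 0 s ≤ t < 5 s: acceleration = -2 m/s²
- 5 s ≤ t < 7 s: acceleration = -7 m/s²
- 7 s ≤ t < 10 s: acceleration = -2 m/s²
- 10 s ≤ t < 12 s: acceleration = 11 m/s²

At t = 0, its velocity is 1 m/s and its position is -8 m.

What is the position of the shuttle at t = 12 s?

-174 m

On each constant-a segment, Δv = aΔt and Δx = v₀Δt + ½aΔt²; chain segment to segment.
0–5 s: v starts 1 m/s; Δx = 1·5 + ½·-2·5² = -20 m; v ends -9 m/s.
5–7 s: v starts -9 m/s; Δx = -9·2 + ½·-7·2² = -32 m; v ends -23 m/s.
7–10 s: v starts -23 m/s; Δx = -23·3 + ½·-2·3² = -78 m; v ends -29 m/s.
10–12 s: v starts -29 m/s; Δx = -29·2 + ½·11·2² = -36 m; v ends -7 m/s.
x(12) = -8 + Σ Δx = -174 m.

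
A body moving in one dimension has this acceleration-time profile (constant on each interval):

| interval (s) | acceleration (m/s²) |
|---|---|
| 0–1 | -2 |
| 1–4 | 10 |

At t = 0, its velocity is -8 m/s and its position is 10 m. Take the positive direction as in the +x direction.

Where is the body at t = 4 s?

On each constant-a segment, Δv = aΔt and Δx = v₀Δt + ½aΔt²; chain segment to segment.
0–1 s: v starts -8 m/s; Δx = -8·1 + ½·-2·1² = -9 m; v ends -10 m/s.
1–4 s: v starts -10 m/s; Δx = -10·3 + ½·10·3² = 15 m; v ends 20 m/s.
x(4) = 10 + Σ Δx = 16 m.

16 m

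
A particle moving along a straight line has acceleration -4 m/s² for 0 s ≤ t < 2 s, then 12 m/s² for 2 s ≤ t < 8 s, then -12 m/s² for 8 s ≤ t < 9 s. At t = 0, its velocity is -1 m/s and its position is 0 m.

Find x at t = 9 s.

209 m

On each constant-a segment, Δv = aΔt and Δx = v₀Δt + ½aΔt²; chain segment to segment.
0–2 s: v starts -1 m/s; Δx = -1·2 + ½·-4·2² = -10 m; v ends -9 m/s.
2–8 s: v starts -9 m/s; Δx = -9·6 + ½·12·6² = 162 m; v ends 63 m/s.
8–9 s: v starts 63 m/s; Δx = 63·1 + ½·-12·1² = 57 m; v ends 51 m/s.
x(9) = 0 + Σ Δx = 209 m.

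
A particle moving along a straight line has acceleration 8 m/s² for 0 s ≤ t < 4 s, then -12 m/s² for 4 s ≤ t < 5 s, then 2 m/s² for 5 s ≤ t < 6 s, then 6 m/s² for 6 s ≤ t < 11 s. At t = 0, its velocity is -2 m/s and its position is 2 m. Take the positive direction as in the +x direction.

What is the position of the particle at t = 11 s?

276 m

On each constant-a segment, Δv = aΔt and Δx = v₀Δt + ½aΔt²; chain segment to segment.
0–4 s: v starts -2 m/s; Δx = -2·4 + ½·8·4² = 56 m; v ends 30 m/s.
4–5 s: v starts 30 m/s; Δx = 30·1 + ½·-12·1² = 24 m; v ends 18 m/s.
5–6 s: v starts 18 m/s; Δx = 18·1 + ½·2·1² = 19 m; v ends 20 m/s.
6–11 s: v starts 20 m/s; Δx = 20·5 + ½·6·5² = 175 m; v ends 50 m/s.
x(11) = 2 + Σ Δx = 276 m.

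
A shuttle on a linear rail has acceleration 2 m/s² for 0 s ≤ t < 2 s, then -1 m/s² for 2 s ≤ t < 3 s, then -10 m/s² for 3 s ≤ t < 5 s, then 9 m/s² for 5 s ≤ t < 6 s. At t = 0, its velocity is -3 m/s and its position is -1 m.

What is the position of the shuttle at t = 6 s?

-38 m

On each constant-a segment, Δv = aΔt and Δx = v₀Δt + ½aΔt²; chain segment to segment.
0–2 s: v starts -3 m/s; Δx = -3·2 + ½·2·2² = -2 m; v ends 1 m/s.
2–3 s: v starts 1 m/s; Δx = 1·1 + ½·-1·1² = 0.5 m; v ends 0 m/s.
3–5 s: v starts 0 m/s; Δx = 0·2 + ½·-10·2² = -20 m; v ends -20 m/s.
5–6 s: v starts -20 m/s; Δx = -20·1 + ½·9·1² = -15.5 m; v ends -11 m/s.
x(6) = -1 + Σ Δx = -38 m.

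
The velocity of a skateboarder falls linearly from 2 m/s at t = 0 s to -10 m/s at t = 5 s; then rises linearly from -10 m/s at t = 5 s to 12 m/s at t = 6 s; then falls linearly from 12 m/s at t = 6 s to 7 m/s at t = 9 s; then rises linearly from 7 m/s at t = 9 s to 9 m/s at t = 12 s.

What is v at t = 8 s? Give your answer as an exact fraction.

26/3 m/s

On 6–9 s the graph is linear from 12 to 7 m/s: v(8) = 12 + (7 − 12)·(8 − 6)/(9 − 6) = 26/3 m/s.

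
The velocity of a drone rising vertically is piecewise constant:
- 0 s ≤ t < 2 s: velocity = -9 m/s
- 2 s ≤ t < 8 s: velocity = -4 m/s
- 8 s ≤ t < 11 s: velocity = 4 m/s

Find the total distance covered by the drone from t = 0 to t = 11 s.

Total distance travelled is ∫|v| dt — sum the magnitudes of each area piece.
0–2 s: |-9| × 2 = 18 m
2–8 s: |-4| × 6 = 24 m
8–11 s: |4| × 3 = 12 m
Total distance = 54 m

54 m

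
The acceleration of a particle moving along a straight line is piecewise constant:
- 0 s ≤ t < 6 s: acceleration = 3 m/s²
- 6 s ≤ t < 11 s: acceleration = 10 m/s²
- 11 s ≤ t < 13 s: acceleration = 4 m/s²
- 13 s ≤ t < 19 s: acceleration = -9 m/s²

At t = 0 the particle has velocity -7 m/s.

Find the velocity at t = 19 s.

Δv equals the area under the a-t graph; then v = v₀ + Δv.
0–6 s: 3 × 6 = 18 m/s
6–11 s: 10 × 5 = 50 m/s
11–13 s: 4 × 2 = 8 m/s
13–19 s: -9 × 6 = -54 m/s
Δv = 22 m/s, so v(19) = -7 + (22) = 15 m/s.

15 m/s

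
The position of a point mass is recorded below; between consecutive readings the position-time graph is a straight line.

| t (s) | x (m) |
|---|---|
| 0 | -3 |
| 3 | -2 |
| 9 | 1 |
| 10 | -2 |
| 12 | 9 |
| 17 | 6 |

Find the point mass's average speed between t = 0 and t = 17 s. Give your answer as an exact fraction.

Average speed = (total path length)/(elapsed time); on a piecewise-linear x-t graph the path length is Σ|Δx|.
0–3 s: |Δx| = |-2 − -3| = 1 m
3–9 s: |Δx| = |1 − -2| = 3 m
9–10 s: |Δx| = |-2 − 1| = 3 m
10–12 s: |Δx| = |9 − -2| = 11 m
12–17 s: |Δx| = |6 − 9| = 3 m
Total path = 21 m; average speed = 21/17 = 21/17 m/s.

21/17 m/s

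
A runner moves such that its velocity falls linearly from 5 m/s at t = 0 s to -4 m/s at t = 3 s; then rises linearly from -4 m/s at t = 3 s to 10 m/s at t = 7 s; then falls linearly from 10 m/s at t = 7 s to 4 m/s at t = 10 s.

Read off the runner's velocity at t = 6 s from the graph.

On 3–7 s the graph is linear from -4 to 10 m/s: v(6) = -4 + (10 − -4)·(6 − 3)/(7 − 3) = 6.5 m/s.

6.5 m/s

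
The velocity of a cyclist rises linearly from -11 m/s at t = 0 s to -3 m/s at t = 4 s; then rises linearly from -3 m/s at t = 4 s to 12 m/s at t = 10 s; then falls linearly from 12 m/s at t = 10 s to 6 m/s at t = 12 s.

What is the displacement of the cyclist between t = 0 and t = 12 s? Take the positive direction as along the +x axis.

17 m

Displacement is the signed area under the v-t curve.
0–4 s: ½(-11 + -3)(4) = -28 m
4–10 s: ½(-3 + 12)(6) = 27 m
10–12 s: ½(12 + 6)(2) = 18 m
Net displacement = 17 m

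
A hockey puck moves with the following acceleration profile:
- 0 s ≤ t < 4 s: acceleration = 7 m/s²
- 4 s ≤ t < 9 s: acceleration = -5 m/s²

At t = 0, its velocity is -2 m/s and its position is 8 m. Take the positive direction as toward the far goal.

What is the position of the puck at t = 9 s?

123.5 m

On each constant-a segment, Δv = aΔt and Δx = v₀Δt + ½aΔt²; chain segment to segment.
0–4 s: v starts -2 m/s; Δx = -2·4 + ½·7·4² = 48 m; v ends 26 m/s.
4–9 s: v starts 26 m/s; Δx = 26·5 + ½·-5·5² = 67.5 m; v ends 1 m/s.
x(9) = 8 + Σ Δx = 123.5 m.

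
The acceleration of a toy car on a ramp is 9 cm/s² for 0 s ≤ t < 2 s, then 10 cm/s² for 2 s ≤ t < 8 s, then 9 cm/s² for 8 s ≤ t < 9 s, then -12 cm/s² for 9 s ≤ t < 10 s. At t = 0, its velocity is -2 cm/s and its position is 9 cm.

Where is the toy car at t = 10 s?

On each constant-a segment, Δv = aΔt and Δx = v₀Δt + ½aΔt²; chain segment to segment.
0–2 s: v starts -2 cm/s; Δx = -2·2 + ½·9·2² = 14 cm; v ends 16 cm/s.
2–8 s: v starts 16 cm/s; Δx = 16·6 + ½·10·6² = 276 cm; v ends 76 cm/s.
8–9 s: v starts 76 cm/s; Δx = 76·1 + ½·9·1² = 80.5 cm; v ends 85 cm/s.
9–10 s: v starts 85 cm/s; Δx = 85·1 + ½·-12·1² = 79 cm; v ends 73 cm/s.
x(10) = 9 + Σ Δx = 458.5 cm.

458.5 cm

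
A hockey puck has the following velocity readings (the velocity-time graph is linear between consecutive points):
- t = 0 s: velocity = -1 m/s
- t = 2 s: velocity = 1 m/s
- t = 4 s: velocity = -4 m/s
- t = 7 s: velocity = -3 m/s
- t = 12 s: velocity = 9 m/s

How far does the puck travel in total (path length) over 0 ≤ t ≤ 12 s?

Total distance travelled is ∫|v| dt — sum the magnitudes of each area piece.
0–2 s: v = 0 at t = 1 s; triangle areas 0.5 + 0.5 = 1 m
2–4 s: v = 0 at t = 2.4 s; triangle areas 0.2 + 3.2 = 3.4 m
4–7 s: |½(-4 + -3)(3)| = 10.5 m
7–12 s: v = 0 at t = 8.25 s; triangle areas 1.875 + 16.875 = 18.75 m
Total distance = 33.65 m

33.65 m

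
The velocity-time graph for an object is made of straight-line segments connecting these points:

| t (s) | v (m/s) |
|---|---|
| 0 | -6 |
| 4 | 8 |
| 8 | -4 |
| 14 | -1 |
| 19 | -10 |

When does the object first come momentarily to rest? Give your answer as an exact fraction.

t = 12/7 s

v changes sign on 0–4 s (from -6 to 8); the graph is linear there, so v = 0 at t = 0 + (6)·(4 − 0)/(8 − -6) = 12/7 s.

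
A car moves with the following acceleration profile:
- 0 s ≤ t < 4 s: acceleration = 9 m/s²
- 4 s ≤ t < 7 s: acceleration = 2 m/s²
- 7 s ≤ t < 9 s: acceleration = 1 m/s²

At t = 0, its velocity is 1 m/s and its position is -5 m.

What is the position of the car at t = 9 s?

On each constant-a segment, Δv = aΔt and Δx = v₀Δt + ½aΔt²; chain segment to segment.
0–4 s: v starts 1 m/s; Δx = 1·4 + ½·9·4² = 76 m; v ends 37 m/s.
4–7 s: v starts 37 m/s; Δx = 37·3 + ½·2·3² = 120 m; v ends 43 m/s.
7–9 s: v starts 43 m/s; Δx = 43·2 + ½·1·2² = 88 m; v ends 45 m/s.
x(9) = -5 + Σ Δx = 279 m.

279 m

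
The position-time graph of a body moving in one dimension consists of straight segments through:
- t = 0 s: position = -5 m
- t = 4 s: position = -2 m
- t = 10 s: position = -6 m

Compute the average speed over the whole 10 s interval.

Average speed = (total path length)/(elapsed time); on a piecewise-linear x-t graph the path length is Σ|Δx|.
0–4 s: |Δx| = |-2 − -5| = 3 m
4–10 s: |Δx| = |-6 − -2| = 4 m
Total path = 7 m; average speed = 7/10 = 0.7 m/s.

0.7 m/s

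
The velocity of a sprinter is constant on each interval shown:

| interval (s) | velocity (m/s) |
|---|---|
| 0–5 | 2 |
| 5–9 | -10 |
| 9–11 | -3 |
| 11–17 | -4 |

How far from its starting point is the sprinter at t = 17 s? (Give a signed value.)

-60 m

Displacement is the signed area under the v-t curve.
0–5 s: 2 × 5 = 10 m
5–9 s: -10 × 4 = -40 m
9–11 s: -3 × 2 = -6 m
11–17 s: -4 × 6 = -24 m
Net displacement = -60 m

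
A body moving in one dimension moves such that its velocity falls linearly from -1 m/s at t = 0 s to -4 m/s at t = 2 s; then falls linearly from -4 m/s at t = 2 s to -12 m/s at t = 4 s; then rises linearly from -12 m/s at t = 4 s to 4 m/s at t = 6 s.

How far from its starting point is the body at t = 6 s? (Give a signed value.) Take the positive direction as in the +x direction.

-29 m

Net displacement equals the area under the velocity-time graph (areas below the axis count negative).
0–2 s: ½(-1 + -4)(2) = -5 m
2–4 s: ½(-4 + -12)(2) = -16 m
4–6 s: ½(-12 + 4)(2) = -8 m
Net displacement = -29 m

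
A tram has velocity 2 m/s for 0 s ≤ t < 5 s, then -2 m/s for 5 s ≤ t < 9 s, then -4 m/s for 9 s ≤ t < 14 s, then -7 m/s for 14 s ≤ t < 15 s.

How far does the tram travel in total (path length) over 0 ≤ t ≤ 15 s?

Distance (not displacement) is the total path length: add the absolute areas under v-t.
0–5 s: |2| × 5 = 10 m
5–9 s: |-2| × 4 = 8 m
9–14 s: |-4| × 5 = 20 m
14–15 s: |-7| × 1 = 7 m
Total distance = 45 m

45 m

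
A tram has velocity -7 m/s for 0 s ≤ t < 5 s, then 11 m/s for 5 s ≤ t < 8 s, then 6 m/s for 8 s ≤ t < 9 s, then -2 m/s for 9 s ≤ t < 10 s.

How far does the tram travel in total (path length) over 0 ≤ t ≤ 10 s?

Total distance travelled is ∫|v| dt — sum the magnitudes of each area piece.
0–5 s: |-7| × 5 = 35 m
5–8 s: |11| × 3 = 33 m
8–9 s: |6| × 1 = 6 m
9–10 s: |-2| × 1 = 2 m
Total distance = 76 m

76 m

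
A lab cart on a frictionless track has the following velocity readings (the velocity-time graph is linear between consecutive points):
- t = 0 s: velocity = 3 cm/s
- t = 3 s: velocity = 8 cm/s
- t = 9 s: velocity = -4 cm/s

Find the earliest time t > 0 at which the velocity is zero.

t = 7 s

v changes sign on 3–9 s (from 8 to -4); the graph is linear there, so v = 0 at t = 3 + (-8)·(9 − 3)/(-4 − 8) = 7 s.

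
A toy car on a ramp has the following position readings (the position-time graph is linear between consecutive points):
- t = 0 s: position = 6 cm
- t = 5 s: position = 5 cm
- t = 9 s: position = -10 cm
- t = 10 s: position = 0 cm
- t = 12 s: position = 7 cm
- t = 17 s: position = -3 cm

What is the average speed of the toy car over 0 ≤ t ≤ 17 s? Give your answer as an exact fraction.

Average speed = (total path length)/(elapsed time); on a piecewise-linear x-t graph the path length is Σ|Δx|.
0–5 s: |Δx| = |5 − 6| = 1 cm
5–9 s: |Δx| = |-10 − 5| = 15 cm
9–10 s: |Δx| = |0 − -10| = 10 cm
10–12 s: |Δx| = |7 − 0| = 7 cm
12–17 s: |Δx| = |-3 − 7| = 10 cm
Total path = 43 cm; average speed = 43/17 = 43/17 cm/s.

43/17 cm/s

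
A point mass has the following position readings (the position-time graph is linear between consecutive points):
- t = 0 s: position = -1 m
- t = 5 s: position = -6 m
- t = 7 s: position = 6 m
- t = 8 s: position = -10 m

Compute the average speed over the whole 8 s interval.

Average speed = (total path length)/(elapsed time); on a piecewise-linear x-t graph the path length is Σ|Δx|.
0–5 s: |Δx| = |-6 − -1| = 5 m
5–7 s: |Δx| = |6 − -6| = 12 m
7–8 s: |Δx| = |-10 − 6| = 16 m
Total path = 33 m; average speed = 33/8 = 4.125 m/s.

4.125 m/s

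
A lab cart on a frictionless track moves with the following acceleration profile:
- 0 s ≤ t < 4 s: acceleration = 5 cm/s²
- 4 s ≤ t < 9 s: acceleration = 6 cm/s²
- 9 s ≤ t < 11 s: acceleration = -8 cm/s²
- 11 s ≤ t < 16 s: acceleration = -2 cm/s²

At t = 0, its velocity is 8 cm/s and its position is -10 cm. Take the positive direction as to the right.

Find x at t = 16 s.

562 cm

On each constant-a segment, Δv = aΔt and Δx = v₀Δt + ½aΔt²; chain segment to segment.
0–4 s: v starts 8 cm/s; Δx = 8·4 + ½·5·4² = 72 cm; v ends 28 cm/s.
4–9 s: v starts 28 cm/s; Δx = 28·5 + ½·6·5² = 215 cm; v ends 58 cm/s.
9–11 s: v starts 58 cm/s; Δx = 58·2 + ½·-8·2² = 100 cm; v ends 42 cm/s.
11–16 s: v starts 42 cm/s; Δx = 42·5 + ½·-2·5² = 185 cm; v ends 32 cm/s.
x(16) = -10 + Σ Δx = 562 cm.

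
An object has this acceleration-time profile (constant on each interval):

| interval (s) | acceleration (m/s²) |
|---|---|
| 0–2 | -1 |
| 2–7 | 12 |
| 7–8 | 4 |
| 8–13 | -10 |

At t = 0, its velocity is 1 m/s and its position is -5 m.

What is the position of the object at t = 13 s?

391 m

On each constant-a segment, Δv = aΔt and Δx = v₀Δt + ½aΔt²; chain segment to segment.
0–2 s: v starts 1 m/s; Δx = 1·2 + ½·-1·2² = 0 m; v ends -1 m/s.
2–7 s: v starts -1 m/s; Δx = -1·5 + ½·12·5² = 145 m; v ends 59 m/s.
7–8 s: v starts 59 m/s; Δx = 59·1 + ½·4·1² = 61 m; v ends 63 m/s.
8–13 s: v starts 63 m/s; Δx = 63·5 + ½·-10·5² = 190 m; v ends 13 m/s.
x(13) = -5 + Σ Δx = 391 m.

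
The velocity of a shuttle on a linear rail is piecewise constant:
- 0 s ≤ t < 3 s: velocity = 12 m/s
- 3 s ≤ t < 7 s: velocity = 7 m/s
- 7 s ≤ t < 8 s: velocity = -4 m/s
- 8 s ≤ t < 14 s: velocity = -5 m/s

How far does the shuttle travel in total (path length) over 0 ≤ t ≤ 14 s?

Distance (not displacement) is the total path length: add the absolute areas under v-t.
0–3 s: |12| × 3 = 36 m
3–7 s: |7| × 4 = 28 m
7–8 s: |-4| × 1 = 4 m
8–14 s: |-5| × 6 = 30 m
Total distance = 98 m

98 m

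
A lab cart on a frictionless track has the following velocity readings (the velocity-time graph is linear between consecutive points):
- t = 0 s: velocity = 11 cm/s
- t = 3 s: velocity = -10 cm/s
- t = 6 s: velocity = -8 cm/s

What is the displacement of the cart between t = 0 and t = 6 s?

Displacement is the signed area under the v-t curve.
0–3 s: ½(11 + -10)(3) = 1.5 cm
3–6 s: ½(-10 + -8)(3) = -27 cm
Net displacement = -25.5 cm

-25.5 cm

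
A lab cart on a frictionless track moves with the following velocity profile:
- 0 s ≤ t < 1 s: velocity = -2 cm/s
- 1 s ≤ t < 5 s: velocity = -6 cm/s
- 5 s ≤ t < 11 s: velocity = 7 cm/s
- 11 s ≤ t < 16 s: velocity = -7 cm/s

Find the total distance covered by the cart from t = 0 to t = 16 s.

Distance (not displacement) is the total path length: add the absolute areas under v-t.
0–1 s: |-2| × 1 = 2 cm
1–5 s: |-6| × 4 = 24 cm
5–11 s: |7| × 6 = 42 cm
11–16 s: |-7| × 5 = 35 cm
Total distance = 103 cm

103 cm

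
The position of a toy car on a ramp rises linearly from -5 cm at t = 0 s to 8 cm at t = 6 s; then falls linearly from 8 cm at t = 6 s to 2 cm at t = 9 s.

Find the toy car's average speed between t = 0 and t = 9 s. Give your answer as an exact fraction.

Average speed = (total path length)/(elapsed time); on a piecewise-linear x-t graph the path length is Σ|Δx|.
0–6 s: |Δx| = |8 − -5| = 13 cm
6–9 s: |Δx| = |2 − 8| = 6 cm
Total path = 19 cm; average speed = 19/9 = 19/9 cm/s.

19/9 cm/s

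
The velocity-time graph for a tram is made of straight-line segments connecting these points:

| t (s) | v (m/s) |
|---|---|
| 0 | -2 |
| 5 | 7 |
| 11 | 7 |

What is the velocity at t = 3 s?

3.4 m/s

On 0–5 s the graph is linear from -2 to 7 m/s: v(3) = -2 + (7 − -2)·(3 − 0)/(5 − 0) = 3.4 m/s.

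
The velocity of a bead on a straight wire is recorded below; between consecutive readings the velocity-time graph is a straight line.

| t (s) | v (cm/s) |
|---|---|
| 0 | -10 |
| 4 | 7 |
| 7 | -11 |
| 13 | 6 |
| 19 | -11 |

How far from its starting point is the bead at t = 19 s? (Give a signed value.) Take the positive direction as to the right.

Displacement is the signed area under the v-t curve.
0–4 s: ½(-10 + 7)(4) = -6 cm
4–7 s: ½(7 + -11)(3) = -6 cm
7–13 s: ½(-11 + 6)(6) = -15 cm
13–19 s: ½(6 + -11)(6) = -15 cm
Net displacement = -42 cm

-42 cm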